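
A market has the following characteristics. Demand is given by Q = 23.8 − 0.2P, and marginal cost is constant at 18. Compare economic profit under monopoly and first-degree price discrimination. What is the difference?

π rises by 510.05

Inverting demand: P = 119 − 5Q.
Monopoly sets MR = MC: 119 − 10Q = 18 ⇒ Q = 10.1, P = 119 − 5·10.1 = 68.5.
Profit = (68.5 − 18)·10.1 = 510.05.
Under first-degree price discrimination the firm charges each unit its demand price and produces up to where P = MC, i.e. Q = 20.2. Consumer surplus is zero; producer surplus equals total surplus.
PS equals the full surplus area, 1020.1. Profit = 1020.1 = 1020.1.
Change in economic profit: 1020.1 − 510.05 = 510.05.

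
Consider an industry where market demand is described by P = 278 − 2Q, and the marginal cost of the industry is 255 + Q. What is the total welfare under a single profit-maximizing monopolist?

TS = 74.06

A monopolist chooses Q where MR = MC. MR = 278 − 4Q; setting this equal to 255 + Q gives Q = 4.6 and P = 268.8.
CS = ½·(278 − 268.8)·4.6 = 21.16; PS = (268.8·4.6 − 255·4.6 − ½·1·4.6²) = 52.9; TS = 74.06.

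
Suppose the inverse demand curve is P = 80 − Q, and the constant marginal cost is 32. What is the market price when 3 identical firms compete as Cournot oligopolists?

P = 44

In a 3-firm Cournot equilibrium, symmetry and the first-order condition give q = (80 − 32)/(4) = 12. So Q = 36 and P = 44.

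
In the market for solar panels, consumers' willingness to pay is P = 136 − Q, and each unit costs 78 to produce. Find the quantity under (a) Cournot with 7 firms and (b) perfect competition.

Cournot: Q = 50.75; Competition: Q = 58

Cournot with 7 identical firms: the symmetric best-response condition is 136 − 8q = 78. Each firm produces q = 7.25, total output Q = 50.75, price P = 85.25.
Perfect competition: P = MC = 78, so 136 − Q = 78 and Q = 58.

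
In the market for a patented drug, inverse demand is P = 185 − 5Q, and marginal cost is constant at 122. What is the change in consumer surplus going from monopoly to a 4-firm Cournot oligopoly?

The monopolist equates marginal revenue to marginal cost: 185 − 10Q = 122, so Q = 6.3. From demand, P = 153.5.
CS = ½·(185 − 153.5)·6.3 = 99.225.
In a 4-firm Cournot equilibrium, symmetry and the first-order condition give q = (185 − 122)/(25) = 2.52. So Q = 10.08 and P = 134.6.
CS = ½·(185 − 134.6)·10.08 = 254.016.
Change in consumer surplus: 254.016 − 99.225 = 154.791.

CS rises by 154.791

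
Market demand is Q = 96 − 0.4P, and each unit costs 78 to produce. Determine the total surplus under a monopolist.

TS = 3936.6

Inverting demand: P = 240 − 2.5Q.
Monopoly sets MR = MC: 240 − 5Q = 78 ⇒ Q = 32.4, P = 240 − 2.5·32.4 = 159.
CS = ½·(240 − 159)·32.4 = 1312.2; PS = (159 − 78)·32.4 = 2624.4; TS = 3936.6.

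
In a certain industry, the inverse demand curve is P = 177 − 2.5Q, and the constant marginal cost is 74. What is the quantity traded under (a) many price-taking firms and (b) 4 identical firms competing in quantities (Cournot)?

Competition: Q = 41.2; Cournot: Q = 32.96

Competitive firms price at marginal cost: P = 74, giving Q = 41.2.
Cournot with 4 identical firms: the symmetric best-response condition is 177 − 12.5q = 74. Each firm produces q = 8.24, total output Q = 32.96, price P = 94.6.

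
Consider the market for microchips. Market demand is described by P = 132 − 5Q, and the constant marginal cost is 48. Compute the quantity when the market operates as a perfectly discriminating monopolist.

Q = 16.8

Under first-degree price discrimination the firm charges each unit its demand price and produces up to where P = MC, i.e. Q = 16.8. Consumer surplus is zero; producer surplus equals total surplus.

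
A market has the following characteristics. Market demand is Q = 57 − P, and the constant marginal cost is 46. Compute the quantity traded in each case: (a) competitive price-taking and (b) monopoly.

Competition: Q = 11; Monopoly: Q = 5.5

Inverting demand: P = 57 − Q.
Under competition P = MC = 46, so Q = (57 − 46)/1 = 11.
A monopolist chooses Q where MR = MC. MR = 57 − 2Q; setting this equal to 46 gives Q = 5.5 and P = 51.5.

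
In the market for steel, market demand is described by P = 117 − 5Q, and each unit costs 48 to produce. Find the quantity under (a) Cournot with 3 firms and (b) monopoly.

With 3 symmetric Cournot firms, each firm's FOC gives 117 − 20q = 48, so q = 3.45, Q = 3·3.45 = 10.35, and P = 65.25.
The monopolist equates marginal revenue to marginal cost: 117 − 10Q = 48, so Q = 6.9. From demand, P = 82.5.

Cournot: Q = 10.35; Monopoly: Q = 6.9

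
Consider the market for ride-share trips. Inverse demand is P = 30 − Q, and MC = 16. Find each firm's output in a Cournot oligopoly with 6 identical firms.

q_i = 2

With 6 symmetric Cournot firms, each firm's FOC gives 30 − 7q = 16, so q = 2, Q = 6·2 = 12, and P = 18.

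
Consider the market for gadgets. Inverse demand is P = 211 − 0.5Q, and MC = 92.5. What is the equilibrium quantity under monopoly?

Q = 118.5

The monopolist equates marginal revenue to marginal cost: 211 − Q = 92.5, so Q = 118.5. From demand, P = 151.75.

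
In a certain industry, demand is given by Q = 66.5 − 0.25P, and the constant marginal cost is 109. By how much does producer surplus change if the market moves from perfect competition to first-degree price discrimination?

Inverting demand: P = 266 − 4Q.
Competitive firms price at marginal cost: P = 109, giving Q = 39.25.
PS = (109 − 109)·39.25 = 0.
Under first-degree price discrimination the firm charges each unit its demand price and produces up to where P = MC, i.e. Q = 39.25. Consumer surplus is zero; producer surplus equals total surplus.
PS = ½·(266 − 109)·39.25 = 3081.125.
Change in producer surplus: 3081.125 − 0 = 3081.125.

Producer surplus rises by 3081.125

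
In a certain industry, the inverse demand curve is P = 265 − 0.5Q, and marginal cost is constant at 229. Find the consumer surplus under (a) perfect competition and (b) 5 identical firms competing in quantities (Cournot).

Perfect competition: P = MC = 229, so 265 − 0.5Q = 229 and Q = 72.
CS = ½·(265 − 229)·72 = 1296.
In a 5-firm Cournot equilibrium, symmetry and the first-order condition give q = (265 − 229)/(3) = 12. So Q = 60 and P = 235.
CS = ½·(265 − 235)·60 = 900.

Competition: CS = 1296; Cournot: CS = 900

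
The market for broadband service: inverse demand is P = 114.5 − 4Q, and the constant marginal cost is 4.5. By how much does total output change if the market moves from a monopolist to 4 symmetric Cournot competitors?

A monopolist chooses Q where MR = MC. MR = 114.5 − 8Q; setting this equal to 4.5 gives Q = 13.75 and P = 59.5.
With 4 symmetric Cournot firms, each firm's FOC gives 114.5 − 20q = 4.5, so q = 5.5, Q = 4·5.5 = 22, and P = 26.5.
Change in total output: 22 − 13.75 = 8.25.

Q rises by 8.25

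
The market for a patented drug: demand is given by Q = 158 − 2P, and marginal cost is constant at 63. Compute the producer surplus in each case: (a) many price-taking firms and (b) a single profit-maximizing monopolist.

Competition: PS = 0; Monopoly: PS = 128

Inverting demand: P = 79 − 0.5Q.
Competitive firms price at marginal cost: P = 63, giving Q = 32.
PS = (63 − 63)·32 = 0.
A monopolist chooses Q where MR = MC. MR = 79 − Q; setting this equal to 63 gives Q = 16 and P = 71.
PS = (71 − 63)·16 = 128.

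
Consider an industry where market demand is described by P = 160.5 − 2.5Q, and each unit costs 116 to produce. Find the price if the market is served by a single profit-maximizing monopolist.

P = 138.25

The monopolist equates marginal revenue to marginal cost: 160.5 − 5Q = 116, so Q = 8.9. From demand, P = 138.25.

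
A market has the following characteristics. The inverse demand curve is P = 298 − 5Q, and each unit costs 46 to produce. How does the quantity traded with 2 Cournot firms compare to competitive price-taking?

Cournot: Q = 33.6; Competition: Q = 50.4

Cournot with 2 identical firms: the symmetric best-response condition is 298 − 15q = 46. Each firm produces q = 16.8, total output Q = 33.6, price P = 130.
Under competition P = MC = 46, so Q = (298 − 46)/5 = 50.4.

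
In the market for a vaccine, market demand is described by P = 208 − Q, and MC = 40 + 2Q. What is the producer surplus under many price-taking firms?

Under competition P = MC: 208 − Q = 40 + 2Q ⇒ Q = 56, P = 152.
PS = P·Q − VC(Q) = 152·56 − (40·56 + ½·2·56²) = 3136.

PS = 3136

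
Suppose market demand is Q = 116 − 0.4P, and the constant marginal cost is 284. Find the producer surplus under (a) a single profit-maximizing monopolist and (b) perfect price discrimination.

Monopoly: PS = 3.6; Perfect PD: PS = 7.2

Inverting demand: P = 290 − 2.5Q.
Monopoly sets MR = MC: 290 − 5Q = 284 ⇒ Q = 1.2, P = 290 − 2.5·1.2 = 287.
PS = (287 − 284)·1.2 = 3.6.
Under first-degree price discrimination the firm charges each unit its demand price and produces up to where P = MC, i.e. Q = 2.4. Consumer surplus is zero; producer surplus equals total surplus.
PS = ½·(290 − 284)·2.4 = 7.2.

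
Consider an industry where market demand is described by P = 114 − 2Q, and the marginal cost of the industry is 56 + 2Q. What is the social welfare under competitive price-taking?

Competitive equilibrium sets price equal to marginal cost: 114 − 2Q = 56 + 2Q, so Q = 14.5 and P = 85.
CS = ½·(114 − 85)·14.5 = 210.25; PS = (85·14.5 − 56·14.5 − ½·2·14.5²) = 210.25; TS = 420.5.

TS = 420.5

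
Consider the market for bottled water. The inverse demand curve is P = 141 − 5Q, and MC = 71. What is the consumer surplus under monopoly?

CS = 122.5

A monopolist chooses Q where MR = MC. MR = 141 − 10Q; setting this equal to 71 gives Q = 7 and P = 106.
CS = ½·(141 − 106)·7 = 122.5.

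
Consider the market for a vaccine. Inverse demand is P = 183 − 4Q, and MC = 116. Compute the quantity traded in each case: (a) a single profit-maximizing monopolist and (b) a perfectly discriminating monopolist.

Monopoly: Q = 8.375; Perfect PD: Q = 16.75

A monopolist chooses Q where MR = MC. MR = 183 − 8Q; setting this equal to 116 gives Q = 8.375 and P = 149.5.
With perfect price discrimination, output is the efficient level Q = 16.75 (where demand meets MC), but every buyer pays their willingness to pay: CS = 0 and PS = total surplus.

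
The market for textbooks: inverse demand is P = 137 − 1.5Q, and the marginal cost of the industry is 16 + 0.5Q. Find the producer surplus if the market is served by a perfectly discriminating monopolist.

A perfectly discriminating monopolist sells every unit with P(Q) ≥ MC(Q), so output equals the competitive quantity Q = 60.5. Each buyer pays their reservation price, so CS = 0 and the firm captures all surplus.
PS = ½·(137 − 16)·60.5 = 3660.25.

PS = 3660.25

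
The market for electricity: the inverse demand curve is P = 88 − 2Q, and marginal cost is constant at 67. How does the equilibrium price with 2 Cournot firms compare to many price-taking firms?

Cournot: P = 74; Competition: P = 67

With 2 symmetric Cournot firms, each firm's FOC gives 88 − 6q = 67, so q = 3.5, Q = 2·3.5 = 7, and P = 74.
Perfect competition: P = MC = 67, so 88 − 2Q = 67 and Q = 10.5.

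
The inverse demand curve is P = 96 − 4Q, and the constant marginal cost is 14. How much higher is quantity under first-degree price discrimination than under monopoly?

Quantity rises by 10.25

A monopolist chooses Q where MR = MC. MR = 96 − 8Q; setting this equal to 14 gives Q = 10.25 and P = 55.
A perfectly discriminating monopolist sells every unit with P(Q) ≥ MC(Q), so output equals the competitive quantity Q = 20.5. Each buyer pays their reservation price, so CS = 0 and the firm captures all surplus.
Change in quantity: 20.5 − 10.25 = 10.25.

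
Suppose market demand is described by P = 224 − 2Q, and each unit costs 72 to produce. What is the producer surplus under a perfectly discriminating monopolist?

PS = 5776

With perfect price discrimination, output is the efficient level Q = 76 (where demand meets MC), but every buyer pays their willingness to pay: CS = 0 and PS = total surplus.
PS = ½·(224 − 72)·76 = 5776.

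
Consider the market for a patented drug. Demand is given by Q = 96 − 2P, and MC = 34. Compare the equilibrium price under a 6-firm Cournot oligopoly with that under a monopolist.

Inverting demand: P = 48 − 0.5Q.
With 6 symmetric Cournot firms, each firm's FOC gives 48 − 3.5q = 34, so q = 4, Q = 6·4 = 24, and P = 36.
The monopolist equates marginal revenue to marginal cost: 48 − Q = 34, so Q = 14. From demand, P = 41.

Cournot: P = 36; Monopoly: P = 41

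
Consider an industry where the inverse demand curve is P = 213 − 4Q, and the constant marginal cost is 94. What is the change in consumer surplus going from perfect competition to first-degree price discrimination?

Competitive firms price at marginal cost: P = 94, giving Q = 29.75.
CS = ½·(213 − 94)·29.75 = 1770.125.
Under first-degree price discrimination the firm charges each unit its demand price and produces up to where P = MC, i.e. Q = 29.75. Consumer surplus is zero; producer surplus equals total surplus.
CS = 0.
Change in consumer surplus: 0 − 1770.125 = −1770.125.

CS falls by 1770.125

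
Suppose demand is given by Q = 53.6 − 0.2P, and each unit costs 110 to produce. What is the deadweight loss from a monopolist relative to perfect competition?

DWL = 624.1

Inverting demand: P = 268 − 5Q.
Competitive firms price at marginal cost: P = 110, giving Q = 31.6.
The monopolist equates marginal revenue to marginal cost: 268 − 10Q = 110, so Q = 15.8. From demand, P = 189.
DWL is the triangle between Q = 15.8 and Q = 31.6: ½·(31.6 − 15.8)·(189 − 110) = 624.1.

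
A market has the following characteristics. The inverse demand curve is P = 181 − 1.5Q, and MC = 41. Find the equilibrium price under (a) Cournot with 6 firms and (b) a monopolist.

Cournot: P = 61; Monopoly: P = 111

With 6 symmetric Cournot firms, each firm's FOC gives 181 − 10.5q = 41, so q = 40/3, Q = 6·40/3 = 80, and P = 61.
The monopolist equates marginal revenue to marginal cost: 181 − 3Q = 41, so Q = 140/3. From demand, P = 111.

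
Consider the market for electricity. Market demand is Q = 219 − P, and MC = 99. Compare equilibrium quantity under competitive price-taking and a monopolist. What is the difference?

Q falls by 60

Inverting demand: P = 219 − Q.
Perfect competition: P = MC = 99, so 219 − Q = 99 and Q = 120.
Monopoly sets MR = MC: 219 − 2Q = 99 ⇒ Q = 60, P = 219 − 60 = 159.
Change in equilibrium quantity: 60 − 120 = −60.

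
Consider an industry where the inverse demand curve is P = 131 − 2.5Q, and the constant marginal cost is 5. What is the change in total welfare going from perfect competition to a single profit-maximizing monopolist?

Competitive firms price at marginal cost: P = 5, giving Q = 50.4.
CS = ½·(131 − 5)·50.4 = 3175.2; PS = (5 − 5)·50.4 = 0; TS = 3175.2.
Monopoly sets MR = MC: 131 − 5Q = 5 ⇒ Q = 25.2, P = 131 − 2.5·25.2 = 68.
CS = ½·(131 − 68)·25.2 = 793.8; PS = (68 − 5)·25.2 = 1587.6; TS = 2381.4.
Change in total welfare: 2381.4 − 3175.2 = −793.8.

Total welfare falls by 793.8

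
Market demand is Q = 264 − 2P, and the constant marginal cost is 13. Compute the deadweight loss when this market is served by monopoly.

Inverting demand: P = 132 − 0.5Q.
Competitive firms price at marginal cost: P = 13, giving Q = 238.
Monopoly sets MR = MC: 132 − Q = 13 ⇒ Q = 119, P = 132 − 0.5·119 = 72.5.
DWL is the triangle between Q = 119 and Q = 238: ½·(238 − 119)·(72.5 − 13) = 3540.25.

DWL = 3540.25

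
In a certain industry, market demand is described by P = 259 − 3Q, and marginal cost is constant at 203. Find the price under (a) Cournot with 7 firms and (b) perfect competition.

Cournot: P = 210; Competition: P = 203

Cournot with 7 identical firms: the symmetric best-response condition is 259 − 24q = 203. Each firm produces q = 7/3, total output Q = 49/3, price P = 210.
Competitive firms price at marginal cost: P = 203, giving Q = 56/3.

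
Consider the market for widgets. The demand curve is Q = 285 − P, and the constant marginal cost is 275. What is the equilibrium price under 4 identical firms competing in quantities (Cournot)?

P = 277

Inverting demand: P = 285 − Q.
With 4 symmetric Cournot firms, each firm's FOC gives 285 − 5q = 275, so q = 2, Q = 4·2 = 8, and P = 277.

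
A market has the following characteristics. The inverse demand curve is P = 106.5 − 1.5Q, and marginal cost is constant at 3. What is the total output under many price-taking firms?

Competitive firms price at marginal cost: P = 3, giving Q = 69.

Q = 69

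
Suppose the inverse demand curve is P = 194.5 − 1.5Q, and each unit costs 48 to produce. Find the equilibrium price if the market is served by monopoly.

P = 121.25

Monopoly sets MR = MC: 194.5 − 3Q = 48 ⇒ Q = 293/6, P = 194.5 − 1.5·293/6 = 121.25.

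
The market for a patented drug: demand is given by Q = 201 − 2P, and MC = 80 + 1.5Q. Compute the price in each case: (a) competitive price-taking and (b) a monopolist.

Inverting demand: P = 100.5 − 0.5Q.
Under competition P = MC: 100.5 − 0.5Q = 80 + 1.5Q ⇒ Q = 10.25, P = 95.375.
Monopoly sets MR = MC: 100.5 − Q = 80 + 1.5Q ⇒ Q = 8.2, P = 100.5 − 0.5·8.2 = 96.4.

Competition: P = 95.375; Monopoly: P = 96.4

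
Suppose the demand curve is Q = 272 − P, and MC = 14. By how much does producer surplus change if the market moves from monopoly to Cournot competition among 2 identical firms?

PS falls by 1849

Inverting demand: P = 272 − Q.
The monopolist equates marginal revenue to marginal cost: 272 − 2Q = 14, so Q = 129. From demand, P = 143.
PS = (143 − 14)·129 = 16641.
In a 2-firm Cournot equilibrium, symmetry and the first-order condition give q = (272 − 14)/(3) = 86. So Q = 172 and P = 100.
PS = (100 − 14)·172 = 14792.
Change in producer surplus: 14792 − 16641 = −1849.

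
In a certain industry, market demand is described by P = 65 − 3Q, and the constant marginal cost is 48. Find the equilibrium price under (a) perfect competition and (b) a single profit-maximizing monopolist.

Competition: P = 48; Monopoly: P = 56.5

Perfect competition: P = MC = 48, so 65 − 3Q = 48 and Q = 17/3.
The monopolist equates marginal revenue to marginal cost: 65 − 6Q = 48, so Q = 17/6. From demand, P = 56.5.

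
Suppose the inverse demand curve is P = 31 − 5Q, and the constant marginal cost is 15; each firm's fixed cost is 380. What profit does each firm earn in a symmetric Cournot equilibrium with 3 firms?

Cournot with 3 identical firms: the symmetric best-response condition is 31 − 20q = 15. Each firm produces q = 0.8, total output Q = 2.4, price P = 19.
Each firm's profit = (19 − 15)·0.8 − 380 = −376.8.

π_i = −376.8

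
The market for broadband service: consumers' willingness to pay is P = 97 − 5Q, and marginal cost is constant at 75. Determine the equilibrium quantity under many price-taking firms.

Perfect competition: P = MC = 75, so 97 − 5Q = 75 and Q = 4.4.

Q = 4.4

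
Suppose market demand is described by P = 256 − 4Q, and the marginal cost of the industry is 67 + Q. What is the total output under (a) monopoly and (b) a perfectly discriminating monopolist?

Monopoly sets MR = MC: 256 − 8Q = 67 + Q ⇒ Q = 21, P = 256 − 4·21 = 172.
Under first-degree price discrimination the firm charges each unit its demand price and produces up to where P = MC, i.e. Q = 37.8. Consumer surplus is zero; producer surplus equals total surplus.

Monopoly: Q = 21; Perfect PD: Q = 37.8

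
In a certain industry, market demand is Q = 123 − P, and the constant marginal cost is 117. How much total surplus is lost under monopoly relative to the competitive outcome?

DWL = 4.5

Inverting demand: P = 123 − Q.
Competitive firms price at marginal cost: P = 117, giving Q = 6.
Monopoly sets MR = MC: 123 − 2Q = 117 ⇒ Q = 3, P = 123 − 3 = 120.
DWL is the triangle between Q = 3 and Q = 6: ½·(6 − 3)·(120 − 117) = 4.5.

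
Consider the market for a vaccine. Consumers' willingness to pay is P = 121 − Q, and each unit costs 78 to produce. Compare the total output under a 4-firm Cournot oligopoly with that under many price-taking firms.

In a 4-firm Cournot equilibrium, symmetry and the first-order condition give q = (121 − 78)/(5) = 8.6. So Q = 34.4 and P = 86.6.
Competitive firms price at marginal cost: P = 78, giving Q = 43.

Cournot: Q = 34.4; Competition: Q = 43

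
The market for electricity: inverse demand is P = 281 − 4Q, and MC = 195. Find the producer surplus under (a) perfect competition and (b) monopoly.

Perfect competition: P = MC = 195, so 281 − 4Q = 195 and Q = 21.5.
PS = (195 − 195)·21.5 = 0.
Monopoly sets MR = MC: 281 − 8Q = 195 ⇒ Q = 10.75, P = 281 − 4·10.75 = 238.
PS = (238 − 195)·10.75 = 462.25.

Competition: PS = 0; Monopoly: PS = 462.25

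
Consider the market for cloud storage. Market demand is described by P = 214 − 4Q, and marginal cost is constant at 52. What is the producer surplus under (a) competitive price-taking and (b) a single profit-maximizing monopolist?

Competition: PS = 0; Monopoly: PS = 1640.25

Competitive firms price at marginal cost: P = 52, giving Q = 40.5.
PS = (52 − 52)·40.5 = 0.
Monopoly sets MR = MC: 214 − 8Q = 52 ⇒ Q = 20.25, P = 214 − 4·20.25 = 133.
PS = (133 − 52)·20.25 = 1640.25.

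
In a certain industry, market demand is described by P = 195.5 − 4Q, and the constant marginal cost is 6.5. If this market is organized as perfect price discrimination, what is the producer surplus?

PS = 4465.125

With perfect price discrimination, output is the efficient level Q = 47.25 (where demand meets MC), but every buyer pays their willingness to pay: CS = 0 and PS = total surplus.
PS = ½·(195.5 − 6.5)·47.25 = 4465.125.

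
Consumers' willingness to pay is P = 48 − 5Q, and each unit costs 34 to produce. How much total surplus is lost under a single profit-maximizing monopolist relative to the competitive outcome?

DWL = 4.9

Perfect competition: P = MC = 34, so 48 − 5Q = 34 and Q = 2.8.
The monopolist equates marginal revenue to marginal cost: 48 − 10Q = 34, so Q = 1.4. From demand, P = 41.
DWL is the triangle between Q = 1.4 and Q = 2.8: ½·(2.8 − 1.4)·(41 − 34) = 4.9.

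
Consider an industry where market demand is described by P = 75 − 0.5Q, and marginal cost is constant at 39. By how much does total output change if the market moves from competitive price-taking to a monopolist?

Under competition P = MC = 39, so Q = (75 − 39)/0.5 = 72.
A monopolist chooses Q where MR = MC. MR = 75 − Q; setting this equal to 39 gives Q = 36 and P = 57.
Change in total output: 36 − 72 = −36.

Q falls by 36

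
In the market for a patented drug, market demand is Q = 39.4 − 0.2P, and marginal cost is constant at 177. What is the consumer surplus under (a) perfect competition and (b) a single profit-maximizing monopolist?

Competition: CS = 40; Monopoly: CS = 10

Inverting demand: P = 197 − 5Q.
Under competition P = MC = 177, so Q = (197 − 177)/5 = 4.
CS = ½·(197 − 177)·4 = 40.
A monopolist chooses Q where MR = MC. MR = 197 − 10Q; setting this equal to 177 gives Q = 2 and P = 187.
CS = ½·(197 − 187)·2 = 10.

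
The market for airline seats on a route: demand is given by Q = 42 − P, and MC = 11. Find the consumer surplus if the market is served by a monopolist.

Inverting demand: P = 42 − Q.
A monopolist chooses Q where MR = MC. MR = 42 − 2Q; setting this equal to 11 gives Q = 15.5 and P = 26.5.
CS = ½·(42 − 26.5)·15.5 = 120.125.

CS = 120.125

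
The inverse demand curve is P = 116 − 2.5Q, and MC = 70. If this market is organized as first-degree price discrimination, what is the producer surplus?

Under first-degree price discrimination the firm charges each unit its demand price and produces up to where P = MC, i.e. Q = 18.4. Consumer surplus is zero; producer surplus equals total surplus.
PS = ½·(116 − 70)·18.4 = 423.2.

PS = 423.2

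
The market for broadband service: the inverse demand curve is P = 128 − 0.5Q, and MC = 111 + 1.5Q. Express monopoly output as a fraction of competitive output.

Q_m/Q_c = 0.8

A monopolist chooses Q where MR = MC. MR = 128 − Q; setting this equal to 111 + 1.5Q gives Q = 6.8 and P = 124.6.
Under competition P = MC: 128 − 0.5Q = 111 + 1.5Q ⇒ Q = 8.5, P = 123.75.
Ratio Q_m/Q_c = 6.8/8.5 = 0.8.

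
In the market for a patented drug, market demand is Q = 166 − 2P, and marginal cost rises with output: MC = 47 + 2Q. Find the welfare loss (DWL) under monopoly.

Inverting demand: P = 83 − 0.5Q.
Competitive equilibrium sets price equal to marginal cost: 83 − 0.5Q = 47 + 2Q, so Q = 14.4 and P = 75.8.
The monopolist equates marginal revenue to marginal cost: 83 − Q = 47 + 2Q, so Q = 12. From demand, P = 77.
CS = ½·(83 − 75.8)·14.4 = 51.84; PS = (75.8·14.4 − 47·14.4 − ½·2·14.4²) = 207.36; TS = 259.2.
CS = ½·(83 − 77)·12 = 36; PS = (77·12 − 47·12 − ½·2·12²) = 216; TS = 252.
DWL = 259.2 − 252 = 7.2.

DWL = 7.2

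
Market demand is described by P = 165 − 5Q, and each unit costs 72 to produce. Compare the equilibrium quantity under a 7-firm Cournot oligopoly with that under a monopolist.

Cournot: Q = 16.275; Monopoly: Q = 9.3

Cournot with 7 identical firms: the symmetric best-response condition is 165 − 40q = 72. Each firm produces q = 2.325, total output Q = 16.275, price P = 83.625.
Monopoly sets MR = MC: 165 − 10Q = 72 ⇒ Q = 9.3, P = 165 − 5·9.3 = 118.5.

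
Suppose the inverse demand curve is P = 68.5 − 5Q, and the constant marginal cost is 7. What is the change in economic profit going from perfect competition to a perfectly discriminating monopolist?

Under competition P = MC = 7, so Q = (68.5 − 7)/5 = 12.3.
Profit = (7 − 7)·12.3 = 0.
With perfect price discrimination, output is the efficient level Q = 12.3 (where demand meets MC), but every buyer pays their willingness to pay: CS = 0 and PS = total surplus.
PS equals the full surplus area, 378.225. Profit = 378.225 = 378.225.
Change in economic profit: 378.225 − 0 = 378.225.

π rises by 378.225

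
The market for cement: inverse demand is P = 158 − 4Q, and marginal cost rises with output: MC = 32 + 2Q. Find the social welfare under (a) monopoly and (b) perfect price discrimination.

Monopoly: TS = 1111.32; Perfect PD: TS = 1323

Monopoly sets MR = MC: 158 − 8Q = 32 + 2Q ⇒ Q = 12.6, P = 158 − 4·12.6 = 107.6.
CS = ½·(158 − 107.6)·12.6 = 317.52; PS = (107.6·12.6 − 32·12.6 − ½·2·12.6²) = 793.8; TS = 1111.32.
With perfect price discrimination, output is the efficient level Q = 21 (where demand meets MC), but every buyer pays their willingness to pay: CS = 0 and PS = total surplus.
TS = 1323 (equal to competitive TS).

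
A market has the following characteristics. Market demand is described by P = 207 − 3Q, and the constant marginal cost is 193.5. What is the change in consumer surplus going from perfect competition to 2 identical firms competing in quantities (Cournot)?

CS falls by 16.875

Under competition P = MC = 193.5, so Q = (207 − 193.5)/3 = 4.5.
CS = ½·(207 − 193.5)·4.5 = 30.375.
Cournot with 2 identical firms: the symmetric best-response condition is 207 − 9q = 193.5. Each firm produces q = 1.5, total output Q = 3, price P = 198.
CS = ½·(207 − 198)·3 = 13.5.
Change in consumer surplus: 13.5 − 30.375 = −16.875.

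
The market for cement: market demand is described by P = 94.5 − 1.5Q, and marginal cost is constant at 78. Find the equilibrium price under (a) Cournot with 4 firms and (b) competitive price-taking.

In a 4-firm Cournot equilibrium, symmetry and the first-order condition give q = (94.5 − 78)/(7.5) = 2.2. So Q = 8.8 and P = 81.3.
Perfect competition: P = MC = 78, so 94.5 − 1.5Q = 78 and Q = 11.

Cournot: P = 81.3; Competition: P = 78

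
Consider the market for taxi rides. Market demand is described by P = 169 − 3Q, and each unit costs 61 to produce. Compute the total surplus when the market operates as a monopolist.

TS = 1458

A monopolist chooses Q where MR = MC. MR = 169 − 6Q; setting this equal to 61 gives Q = 18 and P = 115.
CS = ½·(169 − 115)·18 = 486; PS = (115 − 61)·18 = 972; TS = 1458.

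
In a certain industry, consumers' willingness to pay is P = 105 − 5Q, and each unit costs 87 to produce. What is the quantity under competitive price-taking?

Q = 3.6

Under competition P = MC = 87, so Q = (105 − 87)/5 = 3.6.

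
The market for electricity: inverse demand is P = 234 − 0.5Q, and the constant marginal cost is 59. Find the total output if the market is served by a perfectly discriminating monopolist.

Under first-degree price discrimination the firm charges each unit its demand price and produces up to where P = MC, i.e. Q = 350. Consumer surplus is zero; producer surplus equals total surplus.

Q = 350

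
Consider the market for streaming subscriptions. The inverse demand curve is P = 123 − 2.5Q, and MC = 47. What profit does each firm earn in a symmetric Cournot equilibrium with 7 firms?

π_i = 36.1

With 7 symmetric Cournot firms, each firm's FOC gives 123 − 20q = 47, so q = 3.8, Q = 7·3.8 = 26.6, and P = 56.5.
Each firm's profit = (56.5 − 47)·3.8 = 36.1.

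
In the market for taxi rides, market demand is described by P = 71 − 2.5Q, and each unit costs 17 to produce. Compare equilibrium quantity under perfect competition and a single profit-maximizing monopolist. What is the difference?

Equilibrium quantity falls by 10.8

Perfect competition: P = MC = 17, so 71 − 2.5Q = 17 and Q = 21.6.
Monopoly sets MR = MC: 71 − 5Q = 17 ⇒ Q = 10.8, P = 71 − 2.5·10.8 = 44.
Change in equilibrium quantity: 10.8 − 21.6 = −10.8.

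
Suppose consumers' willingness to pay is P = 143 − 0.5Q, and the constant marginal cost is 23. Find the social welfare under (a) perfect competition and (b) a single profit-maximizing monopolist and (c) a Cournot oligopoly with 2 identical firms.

Competition: TS = 14400; Monopoly: TS = 10800; Cournot: TS = 12800

Perfect competition: P = MC = 23, so 143 − 0.5Q = 23 and Q = 240.
CS = ½·(143 − 23)·240 = 14400; PS = (23 − 23)·240 = 0; TS = 14400.
Monopoly sets MR = MC: 143 − Q = 23 ⇒ Q = 120, P = 143 − 0.5·120 = 83.
CS = ½·(143 − 83)·120 = 3600; PS = (83 − 23)·120 = 7200; TS = 10800.
In a 2-firm Cournot equilibrium, symmetry and the first-order condition give q = (143 − 23)/(1.5) = 80. So Q = 160 and P = 63.
CS = ½·(143 − 63)·160 = 6400; PS = (63 − 23)·160 = 6400; TS = 12800.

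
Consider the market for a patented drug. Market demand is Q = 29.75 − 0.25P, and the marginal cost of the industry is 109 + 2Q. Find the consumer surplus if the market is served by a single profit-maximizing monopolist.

CS = 2

Inverting demand: P = 119 − 4Q.
The monopolist equates marginal revenue to marginal cost: 119 − 8Q = 109 + 2Q, so Q = 1. From demand, P = 115.
CS = ½·(119 − 115)·1 = 2.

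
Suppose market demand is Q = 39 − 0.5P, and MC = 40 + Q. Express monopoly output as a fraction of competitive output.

Inverting demand: P = 78 − 2Q.
Monopoly sets MR = MC: 78 − 4Q = 40 + Q ⇒ Q = 7.6, P = 78 − 2·7.6 = 62.8.
Competitive equilibrium sets price equal to marginal cost: 78 − 2Q = 40 + Q, so Q = 38/3 and P = 158/3.
Ratio Q_m/Q_c = 7.6/(38/3) = 0.6.

Q_m/Q_c = 0.6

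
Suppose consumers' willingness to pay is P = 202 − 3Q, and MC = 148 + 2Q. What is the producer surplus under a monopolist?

The monopolist equates marginal revenue to marginal cost: 202 − 6Q = 148 + 2Q, so Q = 6.75. From demand, P = 181.75.
PS = P·Q − VC(Q) = 181.75·6.75 − (148·6.75 + ½·2·6.75²) = 182.25.

PS = 182.25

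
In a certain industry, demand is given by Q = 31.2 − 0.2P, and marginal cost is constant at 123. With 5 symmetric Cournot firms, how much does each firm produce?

Inverting demand: P = 156 − 5Q.
Cournot with 5 identical firms: the symmetric best-response condition is 156 − 30q = 123. Each firm produces q = 1.1, total output Q = 5.5, price P = 128.5.

q_i = 1.1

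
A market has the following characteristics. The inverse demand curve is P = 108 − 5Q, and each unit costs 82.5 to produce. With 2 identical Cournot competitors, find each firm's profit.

π_i = 14.45

With 2 symmetric Cournot firms, each firm's FOC gives 108 − 15q = 82.5, so q = 1.7, Q = 2·1.7 = 3.4, and P = 91.
Each firm's profit = (91 − 82.5)·1.7 = 14.45.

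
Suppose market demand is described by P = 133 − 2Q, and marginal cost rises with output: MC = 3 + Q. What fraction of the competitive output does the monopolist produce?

The monopolist equates marginal revenue to marginal cost: 133 − 4Q = 3 + Q, so Q = 26. From demand, P = 81.
Under competition P = MC: 133 − 2Q = 3 + Q ⇒ Q = 130/3, P = 139/3.
Ratio Q_m/Q_c = 26/(130/3) = 0.6.

Q_m/Q_c = 0.6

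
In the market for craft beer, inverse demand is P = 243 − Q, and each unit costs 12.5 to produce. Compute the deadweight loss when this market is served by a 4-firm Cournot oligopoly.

DWL = 1062.605

Under competition P = MC = 12.5, so Q = (243 − 12.5)/1 = 230.5.
With 4 symmetric Cournot firms, each firm's FOC gives 243 − 5q = 12.5, so q = 46.1, Q = 4·46.1 = 184.4, and P = 58.6.
DWL is the triangle between Q = 184.4 and Q = 230.5: ½·(230.5 − 184.4)·(58.6 − 12.5) = 1062.605.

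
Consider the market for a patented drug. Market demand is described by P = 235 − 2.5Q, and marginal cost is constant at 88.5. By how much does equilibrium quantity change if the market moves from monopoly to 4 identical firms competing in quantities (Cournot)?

Equilibrium quantity rises by 17.58

The monopolist equates marginal revenue to marginal cost: 235 − 5Q = 88.5, so Q = 29.3. From demand, P = 161.75.
Cournot with 4 identical firms: the symmetric best-response condition is 235 − 12.5q = 88.5. Each firm produces q = 11.72, total output Q = 46.88, price P = 117.8.
Change in equilibrium quantity: 46.88 − 29.3 = 17.58.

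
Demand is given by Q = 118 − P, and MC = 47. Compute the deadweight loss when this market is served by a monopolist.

Inverting demand: P = 118 − Q.
Competitive firms price at marginal cost: P = 47, giving Q = 71.
Monopoly sets MR = MC: 118 − 2Q = 47 ⇒ Q = 35.5, P = 118 − 35.5 = 82.5.
DWL is the triangle between Q = 35.5 and Q = 71: ½·(71 − 35.5)·(82.5 − 47) = 630.125.

DWL = 630.125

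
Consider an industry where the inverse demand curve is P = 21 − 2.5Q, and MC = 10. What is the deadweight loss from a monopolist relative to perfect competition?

Under competition P = MC = 10, so Q = (21 − 10)/2.5 = 4.4.
The monopolist equates marginal revenue to marginal cost: 21 − 5Q = 10, so Q = 2.2. From demand, P = 15.5.
DWL is the triangle between Q = 2.2 and Q = 4.4: ½·(4.4 − 2.2)·(15.5 − 10) = 6.05.

DWL = 6.05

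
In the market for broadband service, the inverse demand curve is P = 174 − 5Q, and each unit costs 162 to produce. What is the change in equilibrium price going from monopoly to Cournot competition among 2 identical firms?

P falls by 2

The monopolist equates marginal revenue to marginal cost: 174 − 10Q = 162, so Q = 1.2. From demand, P = 168.
In a 2-firm Cournot equilibrium, symmetry and the first-order condition give q = (174 − 162)/(15) = 0.8. So Q = 1.6 and P = 166.
Change in equilibrium price: 166 − 168 = −2.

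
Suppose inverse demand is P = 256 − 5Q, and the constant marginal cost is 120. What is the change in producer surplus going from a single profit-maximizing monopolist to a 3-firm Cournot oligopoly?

PS falls by 231.2

A monopolist chooses Q where MR = MC. MR = 256 − 10Q; setting this equal to 120 gives Q = 13.6 and P = 188.
PS = (188 − 120)·13.6 = 924.8.
In a 3-firm Cournot equilibrium, symmetry and the first-order condition give q = (256 − 120)/(20) = 6.8. So Q = 20.4 and P = 154.
PS = (154 − 120)·20.4 = 693.6.
Change in producer surplus: 693.6 − 924.8 = −231.2.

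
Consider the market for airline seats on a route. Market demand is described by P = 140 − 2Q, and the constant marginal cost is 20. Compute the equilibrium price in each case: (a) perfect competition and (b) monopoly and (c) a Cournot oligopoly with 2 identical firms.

Competitive firms price at marginal cost: P = 20, giving Q = 60.
Monopoly sets MR = MC: 140 − 4Q = 20 ⇒ Q = 30, P = 140 − 2·30 = 80.
With 2 symmetric Cournot firms, each firm's FOC gives 140 − 6q = 20, so q = 20, Q = 2·20 = 40, and P = 60.

Competition: P = 20; Monopoly: P = 80; Cournot: P = 60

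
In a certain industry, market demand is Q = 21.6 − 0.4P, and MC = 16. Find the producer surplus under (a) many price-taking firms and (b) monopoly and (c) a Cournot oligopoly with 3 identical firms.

Inverting demand: P = 54 − 2.5Q.
Competitive firms price at marginal cost: P = 16, giving Q = 15.2.
PS = (16 − 16)·15.2 = 0.
The monopolist equates marginal revenue to marginal cost: 54 − 5Q = 16, so Q = 7.6. From demand, P = 35.
PS = (35 − 16)·7.6 = 144.4.
In a 3-firm Cournot equilibrium, symmetry and the first-order condition give q = (54 − 16)/(10) = 3.8. So Q = 11.4 and P = 25.5.
PS = (25.5 − 16)·11.4 = 108.3.

Competition: PS = 0; Monopoly: PS = 144.4; Cournot: PS = 108.3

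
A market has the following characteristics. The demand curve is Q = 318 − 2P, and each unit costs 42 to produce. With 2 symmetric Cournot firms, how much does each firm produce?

q_i = 78

Inverting demand: P = 159 − 0.5Q.
Cournot with 2 identical firms: the symmetric best-response condition is 159 − 1.5q = 42. Each firm produces q = 78, total output Q = 156, price P = 81.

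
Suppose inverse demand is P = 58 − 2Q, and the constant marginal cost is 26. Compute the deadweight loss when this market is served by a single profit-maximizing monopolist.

Competitive firms price at marginal cost: P = 26, giving Q = 16.
The monopolist equates marginal revenue to marginal cost: 58 − 4Q = 26, so Q = 8. From demand, P = 42.
DWL is the triangle between Q = 8 and Q = 16: ½·(16 − 8)·(42 − 26) = 64.

DWL = 64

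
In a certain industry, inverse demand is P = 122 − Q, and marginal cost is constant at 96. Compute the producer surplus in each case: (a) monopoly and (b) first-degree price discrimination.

The monopolist equates marginal revenue to marginal cost: 122 − 2Q = 96, so Q = 13. From demand, P = 109.
PS = (109 − 96)·13 = 169.
Under first-degree price discrimination the firm charges each unit its demand price and produces up to where P = MC, i.e. Q = 26. Consumer surplus is zero; producer surplus equals total surplus.
PS = ½·(122 − 96)·26 = 338.

Monopoly: PS = 169; Perfect PD: PS = 338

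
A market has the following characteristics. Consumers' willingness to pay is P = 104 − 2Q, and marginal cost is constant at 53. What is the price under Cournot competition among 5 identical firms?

Cournot with 5 identical firms: the symmetric best-response condition is 104 − 12q = 53. Each firm produces q = 4.25, total output Q = 21.25, price P = 61.5.

P = 61.5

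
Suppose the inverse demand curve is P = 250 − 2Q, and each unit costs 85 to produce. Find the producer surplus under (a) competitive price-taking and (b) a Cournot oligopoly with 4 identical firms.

Competition: PS = 0; Cournot: PS = 2178

Under competition P = MC = 85, so Q = (250 − 85)/2 = 82.5.
PS = (85 − 85)·82.5 = 0.
In a 4-firm Cournot equilibrium, symmetry and the first-order condition give q = (250 − 85)/(10) = 16.5. So Q = 66 and P = 118.
PS = (118 − 85)·66 = 2178.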